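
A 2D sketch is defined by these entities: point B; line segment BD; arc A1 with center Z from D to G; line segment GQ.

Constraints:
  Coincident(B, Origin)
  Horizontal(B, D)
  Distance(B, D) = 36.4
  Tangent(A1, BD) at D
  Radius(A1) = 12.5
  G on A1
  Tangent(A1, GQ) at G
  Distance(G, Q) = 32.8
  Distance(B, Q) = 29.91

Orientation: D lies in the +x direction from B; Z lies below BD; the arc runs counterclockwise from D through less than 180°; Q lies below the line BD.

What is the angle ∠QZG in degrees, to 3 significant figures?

69.1°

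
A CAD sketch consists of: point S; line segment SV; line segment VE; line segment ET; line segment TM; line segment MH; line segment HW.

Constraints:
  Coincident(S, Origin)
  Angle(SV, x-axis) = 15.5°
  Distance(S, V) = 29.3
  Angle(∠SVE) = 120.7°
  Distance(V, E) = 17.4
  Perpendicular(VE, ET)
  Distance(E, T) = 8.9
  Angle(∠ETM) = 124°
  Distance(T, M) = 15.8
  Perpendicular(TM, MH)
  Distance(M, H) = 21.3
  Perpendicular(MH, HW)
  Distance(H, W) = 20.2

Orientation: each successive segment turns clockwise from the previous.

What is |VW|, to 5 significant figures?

14.469

S is at the origin; SV runs at 15.5° with length 29.3, so V = (28.234, 7.8301). ∠SVE = 120.7° gives VE at -43.800° from the x-axis; with |VE| = 17.4, E = (40.793, -4.2132). VE ⟂ ET, so ET runs at -133.80°; with |ET| = 8.9, T = (34.633, -10.637). ∠ETM = 124.0° gives TM at 170.20° from the x-axis; with |TM| = 15.8, M = (19.063, -7.9476). The perpendicularity gives MH at right angles to TM, so MH runs at 80.200°; with |MH| = 21.3, H = (22.689, 13.042). The perpendicularity gives HW at right angles to MH, so HW runs at -9.8000°; with |HW| = 20.2, W = (42.594, 9.6034). Then |VW| = |W − V| = 14.469.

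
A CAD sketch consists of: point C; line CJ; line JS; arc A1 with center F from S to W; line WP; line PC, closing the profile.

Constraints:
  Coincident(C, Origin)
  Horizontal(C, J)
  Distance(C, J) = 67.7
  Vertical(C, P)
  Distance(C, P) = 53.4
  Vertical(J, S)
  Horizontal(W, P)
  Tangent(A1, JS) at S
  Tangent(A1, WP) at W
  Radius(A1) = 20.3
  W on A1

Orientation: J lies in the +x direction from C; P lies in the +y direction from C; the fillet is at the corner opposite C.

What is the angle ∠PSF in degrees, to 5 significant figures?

16.691°

The virtual corner opposite C is at (67.700, 53.400). The tangent condition forces FS to be normal to JS and the tangent condition forces FW to be normal to WP, with radius 20.3, so the center F sits 20.3 in from both sides at F = (47.400, 33.100). That places the tangent points at S = (67.700, 33.100) on JS and W = (47.400, 53.400) on WP. Then cos ∠PSF = SP·SF / (|SP||SF|), giving 16.691°.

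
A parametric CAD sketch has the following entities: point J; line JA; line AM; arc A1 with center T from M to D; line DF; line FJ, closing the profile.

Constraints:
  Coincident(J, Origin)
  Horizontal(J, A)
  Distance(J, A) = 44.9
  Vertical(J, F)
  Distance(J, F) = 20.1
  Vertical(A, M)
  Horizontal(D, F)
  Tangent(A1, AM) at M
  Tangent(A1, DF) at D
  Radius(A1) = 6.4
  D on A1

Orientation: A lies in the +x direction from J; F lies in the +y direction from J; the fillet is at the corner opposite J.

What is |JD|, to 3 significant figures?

43.4

J is at the origin; J and A share the same y with |JA| = 44.9 and A on the +x side, so A = (44.9, 0.00). JF is vertical with |JF| = 20.1 and F on the +y side, so F = (0.00, 20.1). The virtual corner opposite J is at (44.9, 20.1). Tangency of A1 to AM means the radius TM is perpendicular to AM and A1 meets DF tangentially, so TD is at right angles to DF, with radius 6.4, so the center T sits 6.4 in from both sides at T = (38.5, 13.7). That places the tangent points at M = (44.9, 13.7) on AM and D = (38.5, 20.1) on DF. Then |JD| = |D − J| = 43.4.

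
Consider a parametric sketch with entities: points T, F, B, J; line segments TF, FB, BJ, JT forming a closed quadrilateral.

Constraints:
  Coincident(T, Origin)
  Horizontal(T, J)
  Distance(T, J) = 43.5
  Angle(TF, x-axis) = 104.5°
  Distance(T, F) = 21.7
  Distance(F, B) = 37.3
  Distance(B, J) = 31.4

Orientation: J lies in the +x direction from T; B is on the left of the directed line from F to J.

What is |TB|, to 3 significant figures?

42.4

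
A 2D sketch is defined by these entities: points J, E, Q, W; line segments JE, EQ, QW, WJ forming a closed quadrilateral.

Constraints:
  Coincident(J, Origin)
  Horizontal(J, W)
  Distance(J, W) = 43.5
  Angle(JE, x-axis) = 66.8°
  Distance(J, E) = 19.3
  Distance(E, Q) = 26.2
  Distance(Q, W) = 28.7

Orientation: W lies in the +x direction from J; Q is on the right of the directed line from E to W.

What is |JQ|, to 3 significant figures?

17.3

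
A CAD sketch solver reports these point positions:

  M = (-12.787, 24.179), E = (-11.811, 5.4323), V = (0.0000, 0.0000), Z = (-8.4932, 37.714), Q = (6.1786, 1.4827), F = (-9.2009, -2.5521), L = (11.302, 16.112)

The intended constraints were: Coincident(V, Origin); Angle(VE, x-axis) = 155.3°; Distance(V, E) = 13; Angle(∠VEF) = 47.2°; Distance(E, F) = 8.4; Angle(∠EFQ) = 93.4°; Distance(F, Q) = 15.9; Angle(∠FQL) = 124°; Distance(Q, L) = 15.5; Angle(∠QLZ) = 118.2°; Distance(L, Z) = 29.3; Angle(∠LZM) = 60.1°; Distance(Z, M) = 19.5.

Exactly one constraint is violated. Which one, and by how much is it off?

Distance(Z, M) = 19.5 — off by 5.30.

V = (0.00, 0.00) ✓; VE at 155.3° ✓; |VE| = 13.00 ✓; ∠VEF = 47.20° ✓; |EF| = 8.400 ✓; ∠EFQ = 93.40° ✓; |FQ| = 15.90 ✓; ∠FQL = 124.0° ✓; |QL| = 15.50 ✓; ∠QLZ = 118.2° ✓; |LZ| = 29.30 ✓; ∠LZM = 60.10° ✓; |ZM| = 14.20 ✗.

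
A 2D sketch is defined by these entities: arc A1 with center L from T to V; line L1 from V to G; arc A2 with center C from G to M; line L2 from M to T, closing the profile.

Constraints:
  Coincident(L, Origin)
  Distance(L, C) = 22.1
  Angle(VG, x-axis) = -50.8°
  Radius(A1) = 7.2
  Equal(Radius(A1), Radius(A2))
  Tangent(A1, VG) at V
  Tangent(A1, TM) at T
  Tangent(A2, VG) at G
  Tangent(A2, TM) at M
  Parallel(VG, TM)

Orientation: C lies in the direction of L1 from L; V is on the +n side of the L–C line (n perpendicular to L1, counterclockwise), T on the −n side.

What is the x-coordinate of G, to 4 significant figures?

19.55

The slot axis is L1's direction at -50.8°, so u = (cos -50.8°, sin -50.8°) = (0.6320, -0.7749) and n = (−sin -50.8°, cos -50.8°) = (0.7749, 0.6320). L is at the origin and C lies 22.1 along u from L, so C = 22.1·u = (13.97, -17.13). Tangency of A1 to both parallel lines with radius 7.2 puts V and T at L ± 7.2·n: V = (5.580, 4.551), T = (-5.580, -4.551). Equal radii place G and M the same way about C: G = C + 7.2·n = (19.55, -12.58), M = C − 7.2·n = (8.388, -21.68). So G.x = 19.55.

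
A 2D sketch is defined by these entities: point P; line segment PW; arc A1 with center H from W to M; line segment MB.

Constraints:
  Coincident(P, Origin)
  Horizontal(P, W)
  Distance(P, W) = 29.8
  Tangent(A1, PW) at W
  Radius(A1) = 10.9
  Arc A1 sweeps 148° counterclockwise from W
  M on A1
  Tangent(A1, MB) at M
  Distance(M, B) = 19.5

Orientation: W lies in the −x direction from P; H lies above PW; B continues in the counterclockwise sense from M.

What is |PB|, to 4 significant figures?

50.73

P is at the origin; P and W share the same y with |PW| = 29.8 and W on the −x side, so W = (-29.80, 0.000). Since A1 is tangent to PW there, HW ⟂ PW, so H = W + (0, 10.9) = (-29.80, 10.90). On A1, W sits at bearing -90° from H; a 148° counterclockwise sweep puts M at bearing 58°, so M = H + 10.9·(cos 58°, sin 58°) = (-24.02, 20.14). Since A1 is tangent to MB there, HM ⟂ MB, so MB runs along (−sin 58°, cos 58°); with |MB| = 19.5, B = (-40.56, 30.48). Then |PB| = |B − P| = 50.73.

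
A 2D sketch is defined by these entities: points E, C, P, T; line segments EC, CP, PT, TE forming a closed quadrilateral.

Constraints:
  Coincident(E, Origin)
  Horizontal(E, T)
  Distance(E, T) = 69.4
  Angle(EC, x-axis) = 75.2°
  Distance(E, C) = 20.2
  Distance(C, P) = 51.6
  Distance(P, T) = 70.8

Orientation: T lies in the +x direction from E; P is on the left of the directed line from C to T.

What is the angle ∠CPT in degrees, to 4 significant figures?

64.31°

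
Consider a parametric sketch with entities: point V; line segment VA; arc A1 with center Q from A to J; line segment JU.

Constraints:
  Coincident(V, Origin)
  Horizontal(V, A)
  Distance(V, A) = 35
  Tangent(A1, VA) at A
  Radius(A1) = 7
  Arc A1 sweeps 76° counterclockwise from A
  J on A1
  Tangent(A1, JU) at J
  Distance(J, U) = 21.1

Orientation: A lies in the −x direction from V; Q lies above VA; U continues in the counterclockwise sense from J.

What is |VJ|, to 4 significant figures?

28.70

A1 meets VA tangentially, so QA is at right angles to VA, so Q = A + (0, 7) = (-35.00, 7.000). On A1, A sits at bearing -90° from Q; a 76° counterclockwise sweep puts J at bearing -14°, so J = Q + 7.0·(cos -14°, sin -14°) = (-28.21, 5.307). Then |VJ| = |J − V| = 28.70.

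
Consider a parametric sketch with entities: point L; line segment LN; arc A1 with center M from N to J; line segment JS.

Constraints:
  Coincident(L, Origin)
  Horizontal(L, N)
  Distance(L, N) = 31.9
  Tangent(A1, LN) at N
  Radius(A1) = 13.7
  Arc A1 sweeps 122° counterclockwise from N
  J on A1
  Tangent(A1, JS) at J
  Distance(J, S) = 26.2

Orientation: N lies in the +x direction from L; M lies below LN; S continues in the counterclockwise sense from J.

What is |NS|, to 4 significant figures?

43.24

L is at the origin; LN is horizontal with |LN| = 31.9 and N on the +x side, so N = (31.90, 0.000). Since A1 is tangent to LN there, MN ⟂ LN, so M = N + (0, -13.7) = (31.90, -13.70). On A1, N sits at bearing 90° from M; a 122° counterclockwise sweep puts J at bearing 212°, so J = M + 13.7·(cos 212°, sin 212°) = (20.28, -20.96). A1 meets JS tangentially, so MJ is at right angles to JS, so JS runs along (−sin 212°, cos 212°); with |JS| = 26.2, S = (34.17, -43.18). Then |NS| = |S − N| = 43.24.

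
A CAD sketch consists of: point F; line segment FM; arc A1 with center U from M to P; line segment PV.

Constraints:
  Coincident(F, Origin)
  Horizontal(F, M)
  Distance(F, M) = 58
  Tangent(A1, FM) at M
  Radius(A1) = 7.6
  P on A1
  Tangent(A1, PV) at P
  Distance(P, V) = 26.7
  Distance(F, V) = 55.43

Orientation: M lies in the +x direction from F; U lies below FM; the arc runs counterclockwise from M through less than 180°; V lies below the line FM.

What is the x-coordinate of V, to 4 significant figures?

45.12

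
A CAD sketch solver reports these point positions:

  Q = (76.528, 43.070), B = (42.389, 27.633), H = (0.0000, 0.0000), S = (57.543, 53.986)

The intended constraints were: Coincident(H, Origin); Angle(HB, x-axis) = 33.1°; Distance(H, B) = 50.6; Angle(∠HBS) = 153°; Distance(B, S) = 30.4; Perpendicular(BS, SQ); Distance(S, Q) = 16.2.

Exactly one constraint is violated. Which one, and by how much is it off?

Distance(S, Q) = 16.2 — off by 5.70.

H = (0.00, 0.00) ✓; HB at 33.10° ✓; |HB| = 50.60 ✓; ∠HBS = 153.0° ✓; |BS| = 30.40 ✓; ∠(BS, SQ) = 90.00° ✓; |SQ| = 21.90 ✗.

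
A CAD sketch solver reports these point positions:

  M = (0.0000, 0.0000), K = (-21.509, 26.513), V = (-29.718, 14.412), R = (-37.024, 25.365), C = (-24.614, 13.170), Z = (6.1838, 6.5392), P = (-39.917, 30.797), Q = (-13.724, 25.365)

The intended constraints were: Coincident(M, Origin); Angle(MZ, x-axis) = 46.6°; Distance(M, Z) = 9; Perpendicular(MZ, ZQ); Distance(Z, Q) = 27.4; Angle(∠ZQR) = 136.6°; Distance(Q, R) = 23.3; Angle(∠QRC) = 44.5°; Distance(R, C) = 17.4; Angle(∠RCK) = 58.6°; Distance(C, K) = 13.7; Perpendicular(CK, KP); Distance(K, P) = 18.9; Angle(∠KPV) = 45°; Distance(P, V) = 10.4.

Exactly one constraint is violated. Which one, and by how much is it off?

Distance(P, V) = 10.4 — off by 8.90.

M = (0.00, 0.00) ✓; MZ at 46.60° ✓; |MZ| = 9.000 ✓; ∠(MZ, ZQ) = 90.00° ✓; |ZQ| = 27.40 ✓; ∠ZQR = 136.6° ✓; |QR| = 23.30 ✓; ∠QRC = 44.50° ✓; |RC| = 17.40 ✓; ∠RCK = 58.60° ✓; |CK| = 13.70 ✓; ∠(CK, KP) = 90.00° ✓; |KP| = 18.90 ✓; ∠KPV = 45.00° ✓; |PV| = 19.30 ✗.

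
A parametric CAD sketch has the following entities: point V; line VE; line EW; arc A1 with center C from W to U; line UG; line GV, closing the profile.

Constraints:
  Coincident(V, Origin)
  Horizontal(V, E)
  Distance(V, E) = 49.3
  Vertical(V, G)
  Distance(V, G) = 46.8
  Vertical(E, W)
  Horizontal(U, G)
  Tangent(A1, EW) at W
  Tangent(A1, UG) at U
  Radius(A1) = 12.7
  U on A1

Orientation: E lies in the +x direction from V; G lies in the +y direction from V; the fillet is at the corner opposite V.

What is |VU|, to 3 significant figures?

59.4

The virtual corner opposite V is at (49.3, 46.8). Tangency of A1 to EW means the radius CW is perpendicular to EW and the tangent condition forces CU to be normal to UG, with radius 12.7, so the center C sits 12.7 in from both sides at C = (36.6, 34.1). That places the tangent points at W = (49.3, 34.1) on EW and U = (36.6, 46.8) on UG. Then |VU| = |U − V| = 59.4.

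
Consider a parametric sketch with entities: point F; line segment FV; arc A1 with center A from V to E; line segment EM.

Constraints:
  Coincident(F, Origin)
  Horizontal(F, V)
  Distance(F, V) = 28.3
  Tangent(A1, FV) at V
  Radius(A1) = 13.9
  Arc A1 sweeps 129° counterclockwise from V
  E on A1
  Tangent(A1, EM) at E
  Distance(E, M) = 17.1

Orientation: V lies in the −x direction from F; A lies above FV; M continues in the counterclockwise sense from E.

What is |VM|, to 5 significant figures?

35.937

On A1, V sits at bearing -90° from A; a 129° counterclockwise sweep puts E at bearing 39°, so E = A + 13.9·(cos 39°, sin 39°) = (-17.498, 22.648). Since A1 is tangent to EM there, AE ⟂ EM, so EM runs along (−sin 39°, cos 39°); with |EM| = 17.1, M = (-28.259, 35.937). Then |VM| = |M − V| = 35.937.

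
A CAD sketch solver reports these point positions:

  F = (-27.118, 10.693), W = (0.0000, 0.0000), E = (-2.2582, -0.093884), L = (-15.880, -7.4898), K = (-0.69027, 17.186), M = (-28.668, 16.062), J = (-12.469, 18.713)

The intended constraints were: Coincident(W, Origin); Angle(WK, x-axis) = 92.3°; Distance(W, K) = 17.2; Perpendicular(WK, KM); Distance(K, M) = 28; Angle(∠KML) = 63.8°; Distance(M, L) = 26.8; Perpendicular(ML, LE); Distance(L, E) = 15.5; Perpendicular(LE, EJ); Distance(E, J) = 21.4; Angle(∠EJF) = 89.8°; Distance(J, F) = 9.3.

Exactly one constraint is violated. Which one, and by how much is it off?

Distance(J, F) = 9.3 — off by 7.40.

W = (0.00, 0.00) ✓; WK at 92.30° ✓; |WK| = 17.20 ✓; ∠(WK, KM) = 90.00° ✓; |KM| = 28.00 ✓; ∠KML = 63.80° ✓; |ML| = 26.80 ✓; ∠(ML, LE) = 90.00° ✓; |LE| = 15.50 ✓; ∠(LE, EJ) = 90.00° ✓; |EJ| = 21.40 ✓; ∠EJF = 89.80° ✓; |JF| = 16.70 ✗.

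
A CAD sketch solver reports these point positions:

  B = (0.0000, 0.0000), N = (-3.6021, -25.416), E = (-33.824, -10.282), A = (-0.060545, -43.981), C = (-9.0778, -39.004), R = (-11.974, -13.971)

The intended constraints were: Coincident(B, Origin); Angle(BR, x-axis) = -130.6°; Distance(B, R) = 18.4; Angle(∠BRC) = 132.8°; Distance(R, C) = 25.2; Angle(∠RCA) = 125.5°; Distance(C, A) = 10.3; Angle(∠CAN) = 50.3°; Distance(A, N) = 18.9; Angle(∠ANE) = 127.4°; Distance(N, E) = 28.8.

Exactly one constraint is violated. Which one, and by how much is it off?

Distance(N, E) = 28.8 — off by 5.00.

B = (0.00, 0.00) ✓; BR at -130.6° ✓; |BR| = 18.40 ✓; ∠BRC = 132.8° ✓; |RC| = 25.20 ✓; ∠RCA = 125.5° ✓; |CA| = 10.30 ✓; ∠CAN = 50.30° ✓; |AN| = 18.90 ✓; ∠ANE = 127.4° ✓; |NE| = 33.80 ✗.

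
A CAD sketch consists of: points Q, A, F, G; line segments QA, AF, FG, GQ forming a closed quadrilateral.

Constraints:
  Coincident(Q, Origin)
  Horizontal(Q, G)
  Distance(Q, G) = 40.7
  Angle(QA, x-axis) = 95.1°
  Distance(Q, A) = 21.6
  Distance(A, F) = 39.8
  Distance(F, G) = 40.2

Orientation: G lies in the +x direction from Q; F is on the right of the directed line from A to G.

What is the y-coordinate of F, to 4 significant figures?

-17.74

Q is at the origin; QG is horizontal with |QG| = 40.7 and G in +x, so G = (40.7, 0). QA runs at 95.1° with |QA| = 21.6, so A = (-1.920, 21.51). F is determined by |AF| = 39.8 and |FG| = 40.2 together: it lies at the intersection of circle(A, 39.8) and circle(G, 40.2). With |AG| = 47.74, the foot of the radical line on AG is 23.54 from A and the perpendicular offset is √(39.8² − 23.54²) = 32.10. Taking the right-of-AG solution: F = (4.628, -17.74).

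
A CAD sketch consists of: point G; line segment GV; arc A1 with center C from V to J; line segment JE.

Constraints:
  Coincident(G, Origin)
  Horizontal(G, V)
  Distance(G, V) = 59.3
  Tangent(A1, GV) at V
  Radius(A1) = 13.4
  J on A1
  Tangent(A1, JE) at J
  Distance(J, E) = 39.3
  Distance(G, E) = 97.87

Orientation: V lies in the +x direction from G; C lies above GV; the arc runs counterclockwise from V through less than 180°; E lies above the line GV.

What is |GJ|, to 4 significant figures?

71.99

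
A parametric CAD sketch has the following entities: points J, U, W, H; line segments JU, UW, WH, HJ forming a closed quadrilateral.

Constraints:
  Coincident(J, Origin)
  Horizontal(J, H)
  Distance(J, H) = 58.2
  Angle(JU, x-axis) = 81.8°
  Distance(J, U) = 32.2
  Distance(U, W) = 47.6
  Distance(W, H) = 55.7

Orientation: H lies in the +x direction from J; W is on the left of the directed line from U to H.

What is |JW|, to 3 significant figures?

71.6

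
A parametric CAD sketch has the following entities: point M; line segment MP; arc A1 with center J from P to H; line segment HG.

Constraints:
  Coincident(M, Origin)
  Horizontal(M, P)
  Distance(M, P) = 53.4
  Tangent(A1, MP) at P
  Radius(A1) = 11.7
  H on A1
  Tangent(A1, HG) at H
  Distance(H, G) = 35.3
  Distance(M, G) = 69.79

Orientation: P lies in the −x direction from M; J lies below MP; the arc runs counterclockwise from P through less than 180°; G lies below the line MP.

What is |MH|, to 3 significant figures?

66.2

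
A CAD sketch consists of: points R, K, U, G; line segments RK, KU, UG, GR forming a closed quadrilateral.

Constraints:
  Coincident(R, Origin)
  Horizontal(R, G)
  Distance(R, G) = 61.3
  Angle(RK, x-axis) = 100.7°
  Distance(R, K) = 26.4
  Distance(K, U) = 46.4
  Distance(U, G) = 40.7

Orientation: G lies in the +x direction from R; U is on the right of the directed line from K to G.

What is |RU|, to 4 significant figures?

25.16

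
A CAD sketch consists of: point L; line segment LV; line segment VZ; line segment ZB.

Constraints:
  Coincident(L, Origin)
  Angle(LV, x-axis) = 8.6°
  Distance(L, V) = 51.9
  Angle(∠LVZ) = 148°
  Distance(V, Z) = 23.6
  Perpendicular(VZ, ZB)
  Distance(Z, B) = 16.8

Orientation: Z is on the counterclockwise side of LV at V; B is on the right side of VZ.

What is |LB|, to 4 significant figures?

80.84

L is at the origin; LV runs at 8.6° with length 51.9, so V = 51.9·(cos 8.6°, sin 8.6°) = (51.32, 7.761). ∠LVZ = 148.0°, so VZ runs at 8.6° + (180° − 148.0°) = 40.60° from the x-axis; with |VZ| = 23.6, Z = V + 23.6·(cos 40.60°, sin 40.60°) = (69.24, 23.12). VZ ⟂ ZB; with |ZB| = 16.8 on the right of VZ, B = Z + 16.8·(0.6508, -0.7593) = (80.17, 10.36). Then |LB| = |B − L| = 80.84.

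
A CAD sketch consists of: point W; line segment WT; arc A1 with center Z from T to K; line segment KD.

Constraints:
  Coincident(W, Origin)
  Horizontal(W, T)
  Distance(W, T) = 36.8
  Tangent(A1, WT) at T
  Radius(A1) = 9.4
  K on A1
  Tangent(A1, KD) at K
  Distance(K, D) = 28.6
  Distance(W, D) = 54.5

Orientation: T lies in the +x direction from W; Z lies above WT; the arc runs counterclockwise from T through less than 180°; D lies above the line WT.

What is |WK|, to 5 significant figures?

47.375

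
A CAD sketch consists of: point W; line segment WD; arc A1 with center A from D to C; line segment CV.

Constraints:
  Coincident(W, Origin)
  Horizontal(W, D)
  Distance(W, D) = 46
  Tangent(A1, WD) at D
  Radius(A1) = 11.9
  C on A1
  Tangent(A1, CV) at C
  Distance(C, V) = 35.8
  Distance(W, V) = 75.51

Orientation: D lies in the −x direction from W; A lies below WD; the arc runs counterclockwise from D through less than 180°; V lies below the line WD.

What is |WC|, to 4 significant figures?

59.05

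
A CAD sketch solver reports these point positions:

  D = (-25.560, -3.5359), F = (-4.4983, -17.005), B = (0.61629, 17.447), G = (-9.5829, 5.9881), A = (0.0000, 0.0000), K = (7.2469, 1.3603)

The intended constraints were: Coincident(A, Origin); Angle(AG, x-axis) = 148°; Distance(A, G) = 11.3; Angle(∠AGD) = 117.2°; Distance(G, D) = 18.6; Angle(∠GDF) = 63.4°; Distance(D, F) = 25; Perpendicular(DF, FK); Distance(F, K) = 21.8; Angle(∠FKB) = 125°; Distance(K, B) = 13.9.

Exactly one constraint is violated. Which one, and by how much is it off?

Distance(K, B) = 13.9 — off by 3.50.

A = (0.00, 0.00) ✓; AG at 148.0° ✓; |AG| = 11.30 ✓; ∠AGD = 117.2° ✓; |GD| = 18.60 ✓; ∠GDF = 63.40° ✓; |DF| = 25.00 ✓; ∠(DF, FK) = 90.00° ✓; |FK| = 21.80 ✓; ∠FKB = 125.0° ✓; |KB| = 17.40 ✗.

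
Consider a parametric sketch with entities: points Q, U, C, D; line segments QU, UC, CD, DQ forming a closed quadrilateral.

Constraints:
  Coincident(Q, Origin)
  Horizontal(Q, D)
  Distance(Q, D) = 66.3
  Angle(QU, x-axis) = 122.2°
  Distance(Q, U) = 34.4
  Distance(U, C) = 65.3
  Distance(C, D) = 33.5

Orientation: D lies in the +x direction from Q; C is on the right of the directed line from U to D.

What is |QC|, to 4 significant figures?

35.56

Checks: Q = (0.00, 0.00) ✓; |UC| = 65.30 ✓; |CD| = 33.50 ✓.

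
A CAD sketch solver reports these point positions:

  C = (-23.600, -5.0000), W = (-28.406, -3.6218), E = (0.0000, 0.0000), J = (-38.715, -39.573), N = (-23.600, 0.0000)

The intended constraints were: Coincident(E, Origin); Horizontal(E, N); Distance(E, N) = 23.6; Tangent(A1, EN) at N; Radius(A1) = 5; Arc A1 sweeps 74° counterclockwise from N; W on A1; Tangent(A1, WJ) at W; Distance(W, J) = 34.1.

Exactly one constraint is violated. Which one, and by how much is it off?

Distance(W, J) = 34.1 — off by 3.30.

E = (0.00, 0.00) ✓; E.y = 0.00, N.y = 0.00 ✓; |EN| = 23.60 ✓; ∠(CN, NE) = 90.00° ✓; |CN| = 5.000 ✓; bearing(C→W) − bearing(C→N) = 74.00° ✓; |CW| = 5.000 ✓; ∠(CW, WJ) = 90.00° ✓; |WJ| = 37.40 ✗.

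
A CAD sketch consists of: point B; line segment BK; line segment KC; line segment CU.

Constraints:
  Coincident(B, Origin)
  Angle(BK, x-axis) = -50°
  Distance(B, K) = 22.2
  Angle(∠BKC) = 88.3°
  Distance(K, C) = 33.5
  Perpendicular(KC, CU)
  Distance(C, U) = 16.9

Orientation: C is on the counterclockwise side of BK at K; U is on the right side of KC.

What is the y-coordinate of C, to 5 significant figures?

5.2790

B is at the origin; BK runs at -50.0° with length 22.2, so K = 22.2·(cos -50.0°, sin -50.0°) = (14.270, -17.006). ∠BKC = 88.3°, so KC runs at -50.0° + (180° − 88.3°) = 41.700° from the x-axis; with |KC| = 33.5, C = K + 33.5·(cos 41.700°, sin 41.700°) = (39.282, 5.2790). So C.y = 5.2790.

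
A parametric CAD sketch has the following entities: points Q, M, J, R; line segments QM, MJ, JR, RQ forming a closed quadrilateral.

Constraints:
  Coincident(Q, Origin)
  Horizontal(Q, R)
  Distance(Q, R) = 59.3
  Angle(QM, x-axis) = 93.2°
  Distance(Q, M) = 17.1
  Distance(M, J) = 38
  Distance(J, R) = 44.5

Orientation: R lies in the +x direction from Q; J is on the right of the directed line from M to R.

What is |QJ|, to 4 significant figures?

23.91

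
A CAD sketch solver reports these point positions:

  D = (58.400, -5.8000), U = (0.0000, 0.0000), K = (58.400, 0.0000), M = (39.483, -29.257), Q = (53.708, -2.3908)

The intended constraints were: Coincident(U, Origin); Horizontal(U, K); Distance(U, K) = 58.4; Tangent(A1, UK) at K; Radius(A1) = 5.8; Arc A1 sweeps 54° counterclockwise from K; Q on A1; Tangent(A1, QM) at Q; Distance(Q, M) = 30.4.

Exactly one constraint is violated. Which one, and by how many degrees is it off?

Tangent(A1, QM) at Q — off by 8.10°.

U = (0.00, 0.00) ✓; U.y = 0.00, K.y = 0.00 ✓; |UK| = 58.40 ✓; ∠(DK, KU) = 90.00° ✓; |DK| = 5.800 ✓; bearing(D→Q) − bearing(D→K) = 54.00° ✓; |DQ| = 5.800 ✓; ∠(DQ, QM) = 81.90° ✗; |QM| = 30.40 ✓.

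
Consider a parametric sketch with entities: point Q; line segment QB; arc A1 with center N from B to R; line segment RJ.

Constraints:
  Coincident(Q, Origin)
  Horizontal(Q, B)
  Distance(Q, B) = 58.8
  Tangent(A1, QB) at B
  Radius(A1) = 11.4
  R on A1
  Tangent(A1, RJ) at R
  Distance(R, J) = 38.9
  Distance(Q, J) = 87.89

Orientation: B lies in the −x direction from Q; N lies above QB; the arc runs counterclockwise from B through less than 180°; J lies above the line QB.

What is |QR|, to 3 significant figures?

52.8

Checks: |NB| = 11.40 ✓; |NR| = 11.40 ✓; ∠(NR, RJ) = 90.00° ✓; |RJ| = 38.90 ✓; |QJ| = 87.89 ✓.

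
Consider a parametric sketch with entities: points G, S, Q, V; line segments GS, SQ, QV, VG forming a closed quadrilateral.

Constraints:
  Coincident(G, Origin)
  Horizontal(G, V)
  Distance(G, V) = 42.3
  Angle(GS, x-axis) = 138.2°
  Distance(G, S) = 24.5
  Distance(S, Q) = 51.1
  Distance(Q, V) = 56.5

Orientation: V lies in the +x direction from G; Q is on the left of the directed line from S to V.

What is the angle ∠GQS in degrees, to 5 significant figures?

26.467°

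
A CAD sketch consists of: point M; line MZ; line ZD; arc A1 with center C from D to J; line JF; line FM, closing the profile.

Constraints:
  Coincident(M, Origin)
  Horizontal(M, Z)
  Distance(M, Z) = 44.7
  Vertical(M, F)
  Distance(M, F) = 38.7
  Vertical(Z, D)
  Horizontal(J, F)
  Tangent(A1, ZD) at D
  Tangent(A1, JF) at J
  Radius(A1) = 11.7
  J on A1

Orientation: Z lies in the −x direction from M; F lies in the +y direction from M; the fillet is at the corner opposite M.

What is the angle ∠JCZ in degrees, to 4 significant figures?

156.6°

M is at the origin; M and Z share the same y with |MZ| = 44.7 and Z on the −x side, so Z = (-44.70, 0.000). M and F share the same x with |MF| = 38.7 and F on the +y side, so F = (0.000, 38.70). The virtual corner opposite M is at (-44.70, 38.70). The tangent condition forces CD to be normal to ZD and the tangent condition forces CJ to be normal to JF, with radius 11.7, so the center C sits 11.7 in from both sides at C = (-33.00, 27.00). That places the tangent points at D = (-44.70, 27.00) on ZD and J = (-33.00, 38.70) on JF. Then cos ∠JCZ = CJ·CZ / (|CJ||CZ|), giving 156.6°.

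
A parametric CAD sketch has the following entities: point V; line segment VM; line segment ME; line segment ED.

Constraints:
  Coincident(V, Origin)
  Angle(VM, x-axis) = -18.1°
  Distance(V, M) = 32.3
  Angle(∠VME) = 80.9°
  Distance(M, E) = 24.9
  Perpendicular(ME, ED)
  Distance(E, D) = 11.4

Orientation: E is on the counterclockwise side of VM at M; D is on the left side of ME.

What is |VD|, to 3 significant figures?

28.5

V is at the origin; VM runs at -18.1° with length 32.3, so M = 32.3·(cos -18.1°, sin -18.1°) = (30.7, -10.0). ∠VME = 80.9°, so ME runs at -18.1° + (180° − 80.9°) = 81.0° from the x-axis; with |ME| = 24.9, E = M + 24.9·(cos 81.0°, sin 81.0°) = (34.6, 14.6). The perpendicularity gives ED at right angles to ME; with |ED| = 11.4 on the left of ME, D = E + 11.4·(-0.988, 0.156) = (23.3, 16.3). Then |VD| = |D − V| = 28.5.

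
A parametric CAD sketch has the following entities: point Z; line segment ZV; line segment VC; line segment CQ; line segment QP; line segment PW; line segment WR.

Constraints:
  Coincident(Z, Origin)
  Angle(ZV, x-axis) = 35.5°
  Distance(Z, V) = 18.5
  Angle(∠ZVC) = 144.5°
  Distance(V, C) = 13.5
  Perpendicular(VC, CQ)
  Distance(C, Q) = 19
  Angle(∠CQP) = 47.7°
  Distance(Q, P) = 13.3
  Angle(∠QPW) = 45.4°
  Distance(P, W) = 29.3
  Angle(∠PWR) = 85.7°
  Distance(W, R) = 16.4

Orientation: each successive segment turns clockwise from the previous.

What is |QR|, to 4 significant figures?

19.96

Z is at the origin; ZV runs at 35.5° with length 18.5, so V = (15.06, 10.74). ∠ZVC = 144.5° gives VC at 0.000° from the x-axis; with |VC| = 13.5, C = (28.56, 10.74). VC ⟂ CQ, so CQ runs at -90.00°; with |CQ| = 19.0, Q = (28.56, -8.257). ∠CQP = 47.7° gives QP at 137.7° from the x-axis; with |QP| = 13.3, P = (18.72, 0.6941). ∠QPW = 45.4° gives PW at 3.100° from the x-axis; with |PW| = 29.3, W = (47.98, 2.279). ∠PWR = 85.7° gives WR at -91.20° from the x-axis; with |WR| = 16.4, R = (47.64, -14.12). Then |QR| = |R − Q| = 19.96.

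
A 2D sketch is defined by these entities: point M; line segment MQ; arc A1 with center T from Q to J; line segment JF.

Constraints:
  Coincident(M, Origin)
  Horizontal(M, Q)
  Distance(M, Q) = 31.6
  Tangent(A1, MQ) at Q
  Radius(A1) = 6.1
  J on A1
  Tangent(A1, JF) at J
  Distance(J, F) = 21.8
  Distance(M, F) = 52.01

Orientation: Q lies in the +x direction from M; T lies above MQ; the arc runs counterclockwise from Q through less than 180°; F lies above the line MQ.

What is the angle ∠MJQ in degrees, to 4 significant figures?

26.72°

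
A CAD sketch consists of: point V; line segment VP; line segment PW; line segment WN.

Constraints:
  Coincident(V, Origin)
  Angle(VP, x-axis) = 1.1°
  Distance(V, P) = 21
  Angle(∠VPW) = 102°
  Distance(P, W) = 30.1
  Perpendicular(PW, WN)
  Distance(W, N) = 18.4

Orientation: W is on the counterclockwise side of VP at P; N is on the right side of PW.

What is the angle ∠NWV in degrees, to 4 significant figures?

120.8°

∠VPW = 102.0°, so PW runs at 1.1° + (180° − 102.0°) = 79.10° from the x-axis; with |PW| = 30.1, W = P + 30.1·(cos 79.10°, sin 79.10°) = (26.69, 29.96). PW ⟂ WN; with |WN| = 18.4 on the right of PW, N = W + 18.4·(0.9820, -0.1891) = (44.76, 26.48). Then cos ∠NWV = WN·WV / (|WN||WV|), giving 120.8°.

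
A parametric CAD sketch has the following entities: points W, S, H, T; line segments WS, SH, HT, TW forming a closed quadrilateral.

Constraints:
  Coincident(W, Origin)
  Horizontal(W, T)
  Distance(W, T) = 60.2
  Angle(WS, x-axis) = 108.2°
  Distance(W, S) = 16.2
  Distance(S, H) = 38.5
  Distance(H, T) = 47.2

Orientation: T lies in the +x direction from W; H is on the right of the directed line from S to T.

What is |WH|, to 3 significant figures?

23.2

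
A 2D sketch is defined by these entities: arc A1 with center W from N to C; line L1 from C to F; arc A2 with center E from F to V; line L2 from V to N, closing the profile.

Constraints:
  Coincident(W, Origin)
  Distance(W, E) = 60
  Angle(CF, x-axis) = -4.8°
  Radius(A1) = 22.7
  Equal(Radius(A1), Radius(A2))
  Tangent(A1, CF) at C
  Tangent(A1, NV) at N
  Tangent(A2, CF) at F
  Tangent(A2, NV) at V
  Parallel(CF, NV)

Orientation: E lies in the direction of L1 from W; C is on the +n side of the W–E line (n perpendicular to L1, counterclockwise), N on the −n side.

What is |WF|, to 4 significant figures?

64.15

Tangency of A1 to both parallel lines with radius 22.7 puts C and N at W ± 22.7·n: C = (1.899, 22.62), N = (-1.899, -22.62). Equal radii place F and V the same way about E: F = E + 22.7·n = (61.69, 17.60), V = E − 22.7·n = (57.89, -27.64). Then |WF| = |F − W| = 64.15.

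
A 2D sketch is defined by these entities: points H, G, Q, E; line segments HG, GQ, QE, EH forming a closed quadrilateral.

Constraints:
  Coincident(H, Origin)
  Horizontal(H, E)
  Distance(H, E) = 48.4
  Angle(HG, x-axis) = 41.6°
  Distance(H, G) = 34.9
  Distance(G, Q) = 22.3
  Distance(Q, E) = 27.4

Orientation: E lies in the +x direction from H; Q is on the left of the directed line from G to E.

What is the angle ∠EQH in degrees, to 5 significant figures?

61.129°

Checks: |GQ| = 22.30 ✓; |QE| = 27.40 ✓.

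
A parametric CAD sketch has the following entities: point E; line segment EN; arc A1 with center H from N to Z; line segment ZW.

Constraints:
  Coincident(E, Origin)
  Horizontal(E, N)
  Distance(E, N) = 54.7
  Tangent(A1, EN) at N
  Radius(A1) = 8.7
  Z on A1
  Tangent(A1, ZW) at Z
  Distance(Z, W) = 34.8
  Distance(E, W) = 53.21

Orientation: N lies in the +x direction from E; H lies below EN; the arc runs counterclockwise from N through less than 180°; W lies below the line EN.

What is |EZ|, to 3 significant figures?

46.8

E is at the origin; EN is horizontal with |EN| = 54.7 and N on the +x side, so N = (54.7, 0.00). Since A1 is tangent to EN there, HN ⟂ EN, so H = N + (0, -8.7) = (54.7, -8.70). Since HZ ⟂ ZW (tangency), |HW| = √(8.7² + 34.8²) = 35.9 regardless of where Z sits on A1. So W lies on both circle(E, 53.21) and circle(H, 35.9); the below-EN intersection is W = (35.9, -39.3). Z is the foot of the tangent from W: Z = (46.4, -6.08).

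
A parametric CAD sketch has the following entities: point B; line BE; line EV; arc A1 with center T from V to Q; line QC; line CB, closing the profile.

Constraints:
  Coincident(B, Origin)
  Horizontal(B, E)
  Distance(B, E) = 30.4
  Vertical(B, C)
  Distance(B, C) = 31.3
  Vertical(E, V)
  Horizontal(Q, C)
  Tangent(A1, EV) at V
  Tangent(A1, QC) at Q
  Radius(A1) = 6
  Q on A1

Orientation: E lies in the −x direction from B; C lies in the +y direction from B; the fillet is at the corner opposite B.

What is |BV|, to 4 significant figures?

39.55

B is at the origin; BE is horizontal with |BE| = 30.4 and E on the −x side, so E = (-30.40, 0.000). BC is vertical with |BC| = 31.3 and C on the +y side, so C = (0.000, 31.30). The virtual corner opposite B is at (-30.40, 31.30). Since A1 is tangent to EV there, TV ⟂ EV and tangency of A1 to QC means the radius TQ is perpendicular to QC, with radius 6.0, so the center T sits 6.0 in from both sides at T = (-24.40, 25.30). That places the tangent points at V = (-30.40, 25.30) on EV and Q = (-24.40, 31.30) on QC. Then |BV| = |V − B| = 39.55.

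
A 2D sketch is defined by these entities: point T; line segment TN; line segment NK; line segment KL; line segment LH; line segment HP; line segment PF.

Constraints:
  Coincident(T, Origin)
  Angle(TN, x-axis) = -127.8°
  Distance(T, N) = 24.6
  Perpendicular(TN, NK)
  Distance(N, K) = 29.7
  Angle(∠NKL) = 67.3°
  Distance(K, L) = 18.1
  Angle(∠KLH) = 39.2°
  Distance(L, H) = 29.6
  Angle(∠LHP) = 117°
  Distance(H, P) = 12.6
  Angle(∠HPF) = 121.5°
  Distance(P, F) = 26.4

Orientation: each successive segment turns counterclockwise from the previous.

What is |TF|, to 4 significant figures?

62.04

∠LHP = 117.0° gives HP at -81.30° from the x-axis; with |HP| = 12.6, P = (-9.027, -49.89). ∠HPF = 121.5° gives PF at -22.80° from the x-axis; with |PF| = 26.4, F = (15.31, -60.12). Then |TF| = |F − T| = 62.04.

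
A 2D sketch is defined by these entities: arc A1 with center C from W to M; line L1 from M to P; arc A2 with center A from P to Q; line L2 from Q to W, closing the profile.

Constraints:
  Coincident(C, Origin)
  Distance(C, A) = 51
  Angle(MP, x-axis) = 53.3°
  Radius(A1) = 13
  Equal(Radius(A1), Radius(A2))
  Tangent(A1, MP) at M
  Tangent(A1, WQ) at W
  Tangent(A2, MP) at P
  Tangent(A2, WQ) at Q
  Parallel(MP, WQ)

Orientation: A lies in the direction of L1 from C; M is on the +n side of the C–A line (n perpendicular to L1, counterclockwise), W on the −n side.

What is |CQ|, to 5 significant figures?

52.631

The slot axis is L1's direction at 53.3°, so u = (cos 53.3°, sin 53.3°) = (0.59763, 0.80178) and n = (−sin 53.3°, cos 53.3°) = (-0.80178, 0.59763). C is at the origin and A lies 51.0 along u from C, so A = 51.0·u = (30.479, 40.891). Tangency of A1 to both parallel lines with radius 13.0 puts M and W at C ± 13.0·n: M = (-10.423, 7.7691), W = (10.423, -7.7691). Equal radii place P and Q the same way about A: P = A + 13.0·n = (20.056, 48.660), Q = A − 13.0·n = (40.902, 33.121). Then |CQ| = |Q − C| = 52.631.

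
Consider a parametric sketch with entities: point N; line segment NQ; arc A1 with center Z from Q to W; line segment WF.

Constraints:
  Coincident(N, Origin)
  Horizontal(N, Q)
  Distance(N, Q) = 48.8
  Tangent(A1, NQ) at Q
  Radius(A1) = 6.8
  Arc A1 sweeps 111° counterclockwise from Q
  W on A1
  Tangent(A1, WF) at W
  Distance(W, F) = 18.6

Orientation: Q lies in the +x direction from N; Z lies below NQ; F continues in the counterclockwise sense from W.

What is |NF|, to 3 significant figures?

55.9

N is at the origin; N and Q share the same y with |NQ| = 48.8 and Q on the +x side, so Q = (48.8, 0.00). A1 meets NQ tangentially, so ZQ is at right angles to NQ, so Z = Q + (0, -6.8) = (48.8, -6.80). On A1, Q sits at bearing 90° from Z; a 111° counterclockwise sweep puts W at bearing 201°, so W = Z + 6.8·(cos 201°, sin 201°) = (42.5, -9.24). Tangency of A1 to WF means the radius ZW is perpendicular to WF, so WF runs along (−sin 201°, cos 201°); with |WF| = 18.6, F = (49.1, -26.6). Then |NF| = |F − N| = 55.9.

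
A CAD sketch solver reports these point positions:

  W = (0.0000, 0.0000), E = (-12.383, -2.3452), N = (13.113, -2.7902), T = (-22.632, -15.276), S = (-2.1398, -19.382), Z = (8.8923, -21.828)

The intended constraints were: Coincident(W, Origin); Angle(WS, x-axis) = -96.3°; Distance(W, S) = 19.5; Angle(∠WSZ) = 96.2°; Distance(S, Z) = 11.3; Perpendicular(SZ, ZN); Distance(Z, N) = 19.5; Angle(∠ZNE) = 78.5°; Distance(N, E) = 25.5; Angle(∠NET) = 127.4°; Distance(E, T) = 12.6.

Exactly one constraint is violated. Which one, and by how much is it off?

Distance(E, T) = 12.6 — off by 3.90.

W = (0.00, 0.00) ✓; WS at -96.30° ✓; |WS| = 19.50 ✓; ∠WSZ = 96.20° ✓; |SZ| = 11.30 ✓; ∠(SZ, ZN) = 90.00° ✓; |ZN| = 19.50 ✓; ∠ZNE = 78.50° ✓; |NE| = 25.50 ✓; ∠NET = 127.4° ✓; |ET| = 16.50 ✗.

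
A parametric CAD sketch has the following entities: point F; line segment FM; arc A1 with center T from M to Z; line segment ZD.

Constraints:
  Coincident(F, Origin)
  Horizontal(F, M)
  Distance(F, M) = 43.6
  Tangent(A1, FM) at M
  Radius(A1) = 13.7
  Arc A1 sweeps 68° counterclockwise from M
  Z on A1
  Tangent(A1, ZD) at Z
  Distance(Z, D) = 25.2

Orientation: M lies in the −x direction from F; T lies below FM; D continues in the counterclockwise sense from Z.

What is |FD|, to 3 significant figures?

73.1

F is at the origin; FM is horizontal with |FM| = 43.6 and M on the −x side, so M = (-43.6, 0.00). Since A1 is tangent to FM there, TM ⟂ FM, so T = M + (0, -13.7) = (-43.6, -13.7). On A1, M sits at bearing 90° from T; a 68° counterclockwise sweep puts Z at bearing 158°, so Z = T + 13.7·(cos 158°, sin 158°) = (-56.3, -8.57). Since A1 is tangent to ZD there, TZ ⟂ ZD, so ZD runs along (−sin 158°, cos 158°); with |ZD| = 25.2, D = (-65.7, -31.9). Then |FD| = |D − F| = 73.1.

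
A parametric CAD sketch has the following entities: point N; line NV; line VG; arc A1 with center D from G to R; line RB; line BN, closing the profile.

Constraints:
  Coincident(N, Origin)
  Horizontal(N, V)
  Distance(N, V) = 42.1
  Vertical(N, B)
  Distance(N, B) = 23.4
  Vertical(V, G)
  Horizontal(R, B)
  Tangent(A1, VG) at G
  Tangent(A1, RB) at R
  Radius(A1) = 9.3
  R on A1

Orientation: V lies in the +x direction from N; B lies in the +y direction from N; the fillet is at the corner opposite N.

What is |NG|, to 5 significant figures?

44.398

N is at the origin; NV is horizontal with |NV| = 42.1 and V on the +x side, so V = (42.100, 0.0000). NB is vertical with |NB| = 23.4 and B on the +y side, so B = (0.0000, 23.400). The virtual corner opposite N is at (42.100, 23.400). A1 meets VG tangentially, so DG is at right angles to VG and since A1 is tangent to RB there, DR ⟂ RB, with radius 9.3, so the center D sits 9.3 in from both sides at D = (32.800, 14.100). That places the tangent points at G = (42.100, 14.100) on VG and R = (32.800, 23.400) on RB. Then |NG| = |G − N| = 44.398.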